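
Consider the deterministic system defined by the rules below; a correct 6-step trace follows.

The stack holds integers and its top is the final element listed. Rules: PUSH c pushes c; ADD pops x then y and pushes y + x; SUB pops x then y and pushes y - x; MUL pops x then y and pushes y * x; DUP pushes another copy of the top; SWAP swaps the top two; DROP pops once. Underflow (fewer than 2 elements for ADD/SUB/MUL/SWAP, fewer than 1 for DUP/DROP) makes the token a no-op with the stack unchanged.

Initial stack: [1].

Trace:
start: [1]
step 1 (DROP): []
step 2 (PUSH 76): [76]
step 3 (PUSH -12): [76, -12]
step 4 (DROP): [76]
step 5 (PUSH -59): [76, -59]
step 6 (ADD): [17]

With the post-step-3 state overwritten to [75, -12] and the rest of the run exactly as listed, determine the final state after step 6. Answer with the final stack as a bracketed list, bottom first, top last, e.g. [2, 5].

[16]

state after step 3 := [75, -12]
step 4 (DROP): [75]
step 5 (PUSH -59): [75, -59]
step 6 (ADD): [16]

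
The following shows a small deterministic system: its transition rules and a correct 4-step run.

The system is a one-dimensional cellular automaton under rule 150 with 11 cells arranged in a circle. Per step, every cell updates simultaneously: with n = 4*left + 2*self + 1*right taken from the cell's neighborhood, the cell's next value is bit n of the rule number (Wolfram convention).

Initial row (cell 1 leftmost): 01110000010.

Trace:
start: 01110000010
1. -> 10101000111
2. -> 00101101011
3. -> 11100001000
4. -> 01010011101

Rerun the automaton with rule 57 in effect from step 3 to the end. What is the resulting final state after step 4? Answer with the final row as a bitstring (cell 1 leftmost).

(re-executing steps 3..4 under rule 57; state before step 3: 00101101011)
3. -> 10011010110
4. -> 01010101101

01010101101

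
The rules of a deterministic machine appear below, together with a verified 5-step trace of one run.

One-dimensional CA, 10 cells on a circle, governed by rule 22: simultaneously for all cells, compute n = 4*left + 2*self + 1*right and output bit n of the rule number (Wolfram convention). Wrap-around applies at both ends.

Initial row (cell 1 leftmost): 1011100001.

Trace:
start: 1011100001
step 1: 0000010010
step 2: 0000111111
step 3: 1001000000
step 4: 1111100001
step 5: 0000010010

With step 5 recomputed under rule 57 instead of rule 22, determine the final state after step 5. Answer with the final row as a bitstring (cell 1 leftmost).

0000011101

(re-executing step 5 under rule 57; state before step 5: 1111100001)
step 5: 0000011101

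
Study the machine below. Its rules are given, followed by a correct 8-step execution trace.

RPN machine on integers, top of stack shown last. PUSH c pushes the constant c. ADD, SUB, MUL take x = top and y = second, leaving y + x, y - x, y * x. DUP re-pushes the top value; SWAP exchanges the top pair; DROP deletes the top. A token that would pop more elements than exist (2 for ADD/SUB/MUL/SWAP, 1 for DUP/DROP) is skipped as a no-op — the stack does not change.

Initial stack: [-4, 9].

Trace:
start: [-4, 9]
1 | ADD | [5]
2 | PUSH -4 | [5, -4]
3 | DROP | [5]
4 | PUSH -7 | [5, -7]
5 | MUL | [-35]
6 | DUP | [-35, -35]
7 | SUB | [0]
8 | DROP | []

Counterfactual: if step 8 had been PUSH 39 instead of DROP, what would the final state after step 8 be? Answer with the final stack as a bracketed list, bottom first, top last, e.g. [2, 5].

[0, 39]

(re-executing from step 8 with the substitution; state before step 8: [0])
8 | PUSH 39 | [0, 39]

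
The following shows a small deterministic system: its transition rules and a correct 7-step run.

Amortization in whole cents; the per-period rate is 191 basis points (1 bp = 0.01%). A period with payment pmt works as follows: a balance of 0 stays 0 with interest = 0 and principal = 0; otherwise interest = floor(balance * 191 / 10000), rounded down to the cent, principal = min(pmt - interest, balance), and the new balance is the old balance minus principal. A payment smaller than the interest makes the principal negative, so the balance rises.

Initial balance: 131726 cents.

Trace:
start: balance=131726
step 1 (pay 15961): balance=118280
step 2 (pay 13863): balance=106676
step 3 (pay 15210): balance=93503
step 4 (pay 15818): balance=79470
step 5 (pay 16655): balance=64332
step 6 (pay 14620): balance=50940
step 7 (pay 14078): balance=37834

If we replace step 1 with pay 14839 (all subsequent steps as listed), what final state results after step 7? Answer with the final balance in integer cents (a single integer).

39092

(re-executing from step 1 with the substitution; state before step 1: balance=131726)
step 1 (pay 14839): balance=119402
step 2 (pay 13863): balance=107819
step 3 (pay 15210): balance=94668
step 4 (pay 15818): balance=80658
step 5 (pay 16655): balance=65543
step 6 (pay 14620): balance=52174
step 7 (pay 14078): balance=39092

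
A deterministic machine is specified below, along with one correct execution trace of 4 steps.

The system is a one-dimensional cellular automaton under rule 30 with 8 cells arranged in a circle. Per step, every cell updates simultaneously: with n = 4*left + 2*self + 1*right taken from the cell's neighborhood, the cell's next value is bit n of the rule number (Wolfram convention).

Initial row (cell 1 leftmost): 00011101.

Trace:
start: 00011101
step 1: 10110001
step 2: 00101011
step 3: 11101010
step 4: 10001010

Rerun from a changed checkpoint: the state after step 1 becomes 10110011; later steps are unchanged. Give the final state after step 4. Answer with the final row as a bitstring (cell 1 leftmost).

state after step 1 := 10110011
step 2: 00101110
step 3: 01101001
step 4: 01001111

01001111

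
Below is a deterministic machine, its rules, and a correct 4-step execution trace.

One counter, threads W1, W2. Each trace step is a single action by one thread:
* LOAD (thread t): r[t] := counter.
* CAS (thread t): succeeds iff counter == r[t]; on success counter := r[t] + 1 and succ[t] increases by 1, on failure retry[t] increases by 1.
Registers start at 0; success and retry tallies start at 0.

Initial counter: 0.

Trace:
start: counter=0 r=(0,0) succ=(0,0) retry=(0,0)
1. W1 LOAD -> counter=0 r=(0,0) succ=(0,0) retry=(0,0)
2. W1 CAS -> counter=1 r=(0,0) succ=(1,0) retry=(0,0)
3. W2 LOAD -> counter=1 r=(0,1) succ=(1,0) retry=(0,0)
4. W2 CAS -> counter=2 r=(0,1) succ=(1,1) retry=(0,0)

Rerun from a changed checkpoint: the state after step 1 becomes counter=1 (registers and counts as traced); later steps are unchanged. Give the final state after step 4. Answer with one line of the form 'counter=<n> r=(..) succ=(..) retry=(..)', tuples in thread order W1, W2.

state after step 1 := counter=1 r=(0,0) succ=(0,0) retry=(0,0)
2. W1 CAS -> counter=1 r=(0,0) succ=(0,0) retry=(1,0)
3. W2 LOAD -> counter=1 r=(0,1) succ=(0,0) retry=(1,0)
4. W2 CAS -> counter=2 r=(0,1) succ=(0,1) retry=(1,0)

counter=2 r=(0,1) succ=(0,1) retry=(1,0)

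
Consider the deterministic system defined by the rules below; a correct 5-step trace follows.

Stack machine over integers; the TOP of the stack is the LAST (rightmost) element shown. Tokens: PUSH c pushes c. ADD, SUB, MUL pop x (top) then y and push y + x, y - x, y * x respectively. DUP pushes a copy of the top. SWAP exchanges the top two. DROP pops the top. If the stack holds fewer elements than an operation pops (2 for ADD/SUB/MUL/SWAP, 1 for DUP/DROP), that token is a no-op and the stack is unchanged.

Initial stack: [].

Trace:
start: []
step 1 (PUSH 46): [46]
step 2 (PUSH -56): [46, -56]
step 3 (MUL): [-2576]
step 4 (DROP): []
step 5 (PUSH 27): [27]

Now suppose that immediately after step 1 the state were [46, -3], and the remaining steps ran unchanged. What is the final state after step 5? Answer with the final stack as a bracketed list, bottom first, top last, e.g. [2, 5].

state after step 1 := [46, -3]
step 2 (PUSH -56): [46, -3, -56]
step 3 (MUL): [46, 168]
step 4 (DROP): [46]
step 5 (PUSH 27): [46, 27]

[46, 27]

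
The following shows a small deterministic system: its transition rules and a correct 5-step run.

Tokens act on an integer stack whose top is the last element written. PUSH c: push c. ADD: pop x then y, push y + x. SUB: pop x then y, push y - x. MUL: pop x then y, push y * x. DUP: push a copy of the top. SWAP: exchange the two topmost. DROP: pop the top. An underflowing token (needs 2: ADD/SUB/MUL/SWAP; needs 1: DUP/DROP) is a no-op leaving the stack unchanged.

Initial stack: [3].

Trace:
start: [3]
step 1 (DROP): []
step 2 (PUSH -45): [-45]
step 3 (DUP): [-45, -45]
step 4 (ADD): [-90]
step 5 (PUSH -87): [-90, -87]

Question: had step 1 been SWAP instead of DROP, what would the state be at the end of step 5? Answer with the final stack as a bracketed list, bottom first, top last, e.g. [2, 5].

(re-executing from step 1 with the substitution; state before step 1: [3])
step 1 (SWAP): [3]
step 2 (PUSH -45): [3, -45]
step 3 (DUP): [3, -45, -45]
step 4 (ADD): [3, -90]
step 5 (PUSH -87): [3, -90, -87]

[3, -90, -87]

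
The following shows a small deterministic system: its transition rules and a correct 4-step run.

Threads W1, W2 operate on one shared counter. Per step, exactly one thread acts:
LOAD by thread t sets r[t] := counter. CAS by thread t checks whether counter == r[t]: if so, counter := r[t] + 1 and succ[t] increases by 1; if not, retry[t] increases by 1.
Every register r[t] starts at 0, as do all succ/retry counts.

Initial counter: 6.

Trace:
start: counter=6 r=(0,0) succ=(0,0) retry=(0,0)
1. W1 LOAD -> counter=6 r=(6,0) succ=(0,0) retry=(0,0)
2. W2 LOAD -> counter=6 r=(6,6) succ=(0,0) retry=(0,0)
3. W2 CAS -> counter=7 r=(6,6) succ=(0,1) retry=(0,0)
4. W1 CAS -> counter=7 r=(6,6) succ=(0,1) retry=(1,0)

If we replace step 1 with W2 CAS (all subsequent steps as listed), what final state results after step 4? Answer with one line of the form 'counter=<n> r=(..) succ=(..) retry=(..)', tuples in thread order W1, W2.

(re-executing from step 1 with the substitution; state before step 1: counter=6 r=(0,0) succ=(0,0) retry=(0,0))
1. W2 CAS -> counter=6 r=(0,0) succ=(0,0) retry=(0,1)
2. W2 LOAD -> counter=6 r=(0,6) succ=(0,0) retry=(0,1)
3. W2 CAS -> counter=7 r=(0,6) succ=(0,1) retry=(0,1)
4. W1 CAS -> counter=7 r=(0,6) succ=(0,1) retry=(1,1)

counter=7 r=(0,6) succ=(0,1) retry=(1,1)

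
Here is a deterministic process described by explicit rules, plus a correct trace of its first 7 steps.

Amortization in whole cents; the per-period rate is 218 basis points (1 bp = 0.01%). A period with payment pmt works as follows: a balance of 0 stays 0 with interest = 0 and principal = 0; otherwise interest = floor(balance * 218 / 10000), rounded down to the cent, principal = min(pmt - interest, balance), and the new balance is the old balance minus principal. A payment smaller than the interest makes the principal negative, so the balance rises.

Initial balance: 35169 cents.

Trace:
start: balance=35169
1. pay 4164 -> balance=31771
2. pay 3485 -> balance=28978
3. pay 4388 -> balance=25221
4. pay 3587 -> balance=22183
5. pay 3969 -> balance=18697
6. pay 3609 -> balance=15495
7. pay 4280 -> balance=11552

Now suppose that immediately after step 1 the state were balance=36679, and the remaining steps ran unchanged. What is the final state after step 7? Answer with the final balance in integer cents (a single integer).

17139

state after step 1 := balance=36679
2. pay 3485 -> balance=33993
3. pay 4388 -> balance=30346
4. pay 3587 -> balance=27420
5. pay 3969 -> balance=24048
6. pay 3609 -> balance=20963
7. pay 4280 -> balance=17139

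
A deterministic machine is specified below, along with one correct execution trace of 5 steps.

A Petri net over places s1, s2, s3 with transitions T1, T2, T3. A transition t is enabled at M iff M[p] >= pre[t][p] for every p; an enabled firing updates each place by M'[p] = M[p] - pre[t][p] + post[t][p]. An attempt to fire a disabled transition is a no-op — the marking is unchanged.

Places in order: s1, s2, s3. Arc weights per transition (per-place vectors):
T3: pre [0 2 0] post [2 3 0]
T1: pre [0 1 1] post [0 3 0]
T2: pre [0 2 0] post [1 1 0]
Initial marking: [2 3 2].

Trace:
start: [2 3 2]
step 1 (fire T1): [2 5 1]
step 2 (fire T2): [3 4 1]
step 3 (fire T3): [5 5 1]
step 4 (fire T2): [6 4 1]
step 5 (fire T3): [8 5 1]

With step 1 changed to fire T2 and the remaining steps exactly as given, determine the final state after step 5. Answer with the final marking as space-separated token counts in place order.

(re-executing from step 1 with the substitution; state before step 1: [2 3 2])
step 1 (fire T2): [3 2 2]
step 2 (fire T2): [4 1 2]
step 3 (fire T3): [4 1 2]
step 4 (fire T2): [4 1 2]
step 5 (fire T3): [4 1 2]

4 1 2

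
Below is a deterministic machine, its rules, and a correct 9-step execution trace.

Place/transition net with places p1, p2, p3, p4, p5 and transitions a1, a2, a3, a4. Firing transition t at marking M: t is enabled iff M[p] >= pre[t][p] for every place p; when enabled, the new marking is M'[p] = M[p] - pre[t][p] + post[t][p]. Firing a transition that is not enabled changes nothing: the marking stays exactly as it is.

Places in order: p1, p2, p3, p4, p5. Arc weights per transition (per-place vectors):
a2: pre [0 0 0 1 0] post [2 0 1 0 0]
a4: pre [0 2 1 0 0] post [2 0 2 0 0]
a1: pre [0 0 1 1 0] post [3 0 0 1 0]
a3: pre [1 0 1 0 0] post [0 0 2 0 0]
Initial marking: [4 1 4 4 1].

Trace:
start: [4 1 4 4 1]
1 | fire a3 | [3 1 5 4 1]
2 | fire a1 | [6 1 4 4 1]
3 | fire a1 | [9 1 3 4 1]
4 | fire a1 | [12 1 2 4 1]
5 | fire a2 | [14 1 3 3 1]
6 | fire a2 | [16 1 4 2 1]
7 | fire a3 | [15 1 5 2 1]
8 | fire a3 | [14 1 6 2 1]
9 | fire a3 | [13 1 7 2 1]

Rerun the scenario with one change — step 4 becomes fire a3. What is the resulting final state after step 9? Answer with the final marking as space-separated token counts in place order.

9 1 9 2 1

(re-executing from step 4 with the substitution; state before step 4: [9 1 3 4 1])
4 | fire a3 | [8 1 4 4 1]
5 | fire a2 | [10 1 5 3 1]
6 | fire a2 | [12 1 6 2 1]
7 | fire a3 | [11 1 7 2 1]
8 | fire a3 | [10 1 8 2 1]
9 | fire a3 | [9 1 9 2 1]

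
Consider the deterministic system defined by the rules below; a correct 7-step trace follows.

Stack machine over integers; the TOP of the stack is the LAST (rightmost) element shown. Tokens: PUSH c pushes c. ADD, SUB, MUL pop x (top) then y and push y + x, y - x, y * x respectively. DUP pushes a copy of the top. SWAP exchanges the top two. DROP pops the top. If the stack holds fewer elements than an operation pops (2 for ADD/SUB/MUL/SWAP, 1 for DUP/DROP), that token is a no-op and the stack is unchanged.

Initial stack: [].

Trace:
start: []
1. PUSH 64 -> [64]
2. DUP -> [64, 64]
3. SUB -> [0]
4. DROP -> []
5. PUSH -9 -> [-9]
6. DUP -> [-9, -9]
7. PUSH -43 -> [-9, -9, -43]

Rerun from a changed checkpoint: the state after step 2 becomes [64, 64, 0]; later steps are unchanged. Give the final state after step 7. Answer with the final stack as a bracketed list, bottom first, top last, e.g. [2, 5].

[64, -9, -9, -43]

state after step 2 := [64, 64, 0]
3. SUB -> [64, 64]
4. DROP -> [64]
5. PUSH -9 -> [64, -9]
6. DUP -> [64, -9, -9]
7. PUSH -43 -> [64, -9, -9, -43]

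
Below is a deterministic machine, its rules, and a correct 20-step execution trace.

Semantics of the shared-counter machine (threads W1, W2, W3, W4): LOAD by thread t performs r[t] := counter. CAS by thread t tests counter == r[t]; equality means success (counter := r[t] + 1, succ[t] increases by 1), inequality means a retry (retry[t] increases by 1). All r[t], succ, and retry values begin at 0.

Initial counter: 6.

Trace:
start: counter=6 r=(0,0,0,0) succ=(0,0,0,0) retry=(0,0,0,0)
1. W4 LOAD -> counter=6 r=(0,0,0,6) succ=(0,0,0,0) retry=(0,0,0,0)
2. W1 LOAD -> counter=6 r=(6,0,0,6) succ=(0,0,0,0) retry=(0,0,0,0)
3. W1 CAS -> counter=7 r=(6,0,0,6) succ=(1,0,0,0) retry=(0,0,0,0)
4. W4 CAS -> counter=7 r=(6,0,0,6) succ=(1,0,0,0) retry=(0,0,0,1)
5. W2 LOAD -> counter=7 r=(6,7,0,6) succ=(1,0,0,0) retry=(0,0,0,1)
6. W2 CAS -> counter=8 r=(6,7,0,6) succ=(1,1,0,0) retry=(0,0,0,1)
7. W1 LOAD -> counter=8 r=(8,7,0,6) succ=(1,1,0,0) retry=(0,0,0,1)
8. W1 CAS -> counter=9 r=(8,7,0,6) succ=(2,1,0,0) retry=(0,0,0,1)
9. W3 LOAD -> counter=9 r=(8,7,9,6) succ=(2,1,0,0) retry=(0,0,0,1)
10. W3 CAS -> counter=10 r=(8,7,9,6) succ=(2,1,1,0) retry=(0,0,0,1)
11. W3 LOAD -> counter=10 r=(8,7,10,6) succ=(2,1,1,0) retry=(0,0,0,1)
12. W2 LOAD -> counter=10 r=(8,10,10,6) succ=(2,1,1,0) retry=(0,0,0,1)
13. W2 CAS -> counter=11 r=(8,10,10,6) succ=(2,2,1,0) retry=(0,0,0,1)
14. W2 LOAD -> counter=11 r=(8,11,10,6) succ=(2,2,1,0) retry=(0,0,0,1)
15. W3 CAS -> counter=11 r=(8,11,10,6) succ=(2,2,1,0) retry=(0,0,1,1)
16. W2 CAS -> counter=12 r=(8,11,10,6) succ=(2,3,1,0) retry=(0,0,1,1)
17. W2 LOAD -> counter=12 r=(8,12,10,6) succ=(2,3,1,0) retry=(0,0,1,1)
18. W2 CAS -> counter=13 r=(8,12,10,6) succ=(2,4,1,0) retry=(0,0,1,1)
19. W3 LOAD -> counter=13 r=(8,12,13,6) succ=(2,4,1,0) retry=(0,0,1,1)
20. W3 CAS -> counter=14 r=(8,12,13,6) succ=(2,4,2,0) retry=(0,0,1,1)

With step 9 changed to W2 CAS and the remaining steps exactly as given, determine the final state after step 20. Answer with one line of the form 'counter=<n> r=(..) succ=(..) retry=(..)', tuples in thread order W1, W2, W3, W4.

counter=13 r=(8,11,12,6) succ=(2,4,1,0) retry=(0,1,2,1)

(re-executing from step 9 with the substitution; state before step 9: counter=9 r=(8,7,0,6) succ=(2,1,0,0) retry=(0,0,0,1))
9. W2 CAS -> counter=9 r=(8,7,0,6) succ=(2,1,0,0) retry=(0,1,0,1)
10. W3 CAS -> counter=9 r=(8,7,0,6) succ=(2,1,0,0) retry=(0,1,1,1)
11. W3 LOAD -> counter=9 r=(8,7,9,6) succ=(2,1,0,0) retry=(0,1,1,1)
12. W2 LOAD -> counter=9 r=(8,9,9,6) succ=(2,1,0,0) retry=(0,1,1,1)
13. W2 CAS -> counter=10 r=(8,9,9,6) succ=(2,2,0,0) retry=(0,1,1,1)
14. W2 LOAD -> counter=10 r=(8,10,9,6) succ=(2,2,0,0) retry=(0,1,1,1)
15. W3 CAS -> counter=10 r=(8,10,9,6) succ=(2,2,0,0) retry=(0,1,2,1)
16. W2 CAS -> counter=11 r=(8,10,9,6) succ=(2,3,0,0) retry=(0,1,2,1)
17. W2 LOAD -> counter=11 r=(8,11,9,6) succ=(2,3,0,0) retry=(0,1,2,1)
18. W2 CAS -> counter=12 r=(8,11,9,6) succ=(2,4,0,0) retry=(0,1,2,1)
19. W3 LOAD -> counter=12 r=(8,11,12,6) succ=(2,4,0,0) retry=(0,1,2,1)
20. W3 CAS -> counter=13 r=(8,11,12,6) succ=(2,4,1,0) retry=(0,1,2,1)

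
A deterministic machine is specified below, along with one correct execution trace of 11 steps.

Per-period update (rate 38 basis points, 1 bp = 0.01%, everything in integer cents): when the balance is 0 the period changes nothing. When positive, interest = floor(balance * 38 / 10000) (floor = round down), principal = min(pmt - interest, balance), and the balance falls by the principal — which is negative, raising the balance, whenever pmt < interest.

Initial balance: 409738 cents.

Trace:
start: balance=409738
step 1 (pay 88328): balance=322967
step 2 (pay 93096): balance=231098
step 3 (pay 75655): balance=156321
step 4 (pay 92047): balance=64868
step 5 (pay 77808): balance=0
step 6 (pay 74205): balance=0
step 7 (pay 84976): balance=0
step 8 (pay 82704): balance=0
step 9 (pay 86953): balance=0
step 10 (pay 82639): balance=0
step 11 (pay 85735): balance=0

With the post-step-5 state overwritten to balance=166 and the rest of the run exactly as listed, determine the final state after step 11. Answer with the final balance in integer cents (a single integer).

state after step 5 := balance=166
step 6 (pay 74205): balance=0
step 7 (pay 84976): balance=0
step 8 (pay 82704): balance=0
step 9 (pay 86953): balance=0
step 10 (pay 82639): balance=0
step 11 (pay 85735): balance=0

0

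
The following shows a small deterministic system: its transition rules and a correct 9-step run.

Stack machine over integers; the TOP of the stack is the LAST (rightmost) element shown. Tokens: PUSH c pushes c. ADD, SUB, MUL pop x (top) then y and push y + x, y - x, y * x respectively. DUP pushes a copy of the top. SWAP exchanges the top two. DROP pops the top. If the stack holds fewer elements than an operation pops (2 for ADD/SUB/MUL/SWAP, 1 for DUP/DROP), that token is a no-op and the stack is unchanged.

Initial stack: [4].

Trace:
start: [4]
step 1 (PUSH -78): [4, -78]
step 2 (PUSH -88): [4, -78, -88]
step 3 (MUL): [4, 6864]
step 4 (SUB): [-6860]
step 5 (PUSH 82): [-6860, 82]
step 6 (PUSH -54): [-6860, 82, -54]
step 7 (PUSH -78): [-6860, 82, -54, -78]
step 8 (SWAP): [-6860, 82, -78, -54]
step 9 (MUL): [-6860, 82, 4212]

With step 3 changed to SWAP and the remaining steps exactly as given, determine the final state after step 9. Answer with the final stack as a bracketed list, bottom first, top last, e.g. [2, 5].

[4, -10, 82, 4212]

(re-executing from step 3 with the substitution; state before step 3: [4, -78, -88])
step 3 (SWAP): [4, -88, -78]
step 4 (SUB): [4, -10]
step 5 (PUSH 82): [4, -10, 82]
step 6 (PUSH -54): [4, -10, 82, -54]
step 7 (PUSH -78): [4, -10, 82, -54, -78]
step 8 (SWAP): [4, -10, 82, -78, -54]
step 9 (MUL): [4, -10, 82, 4212]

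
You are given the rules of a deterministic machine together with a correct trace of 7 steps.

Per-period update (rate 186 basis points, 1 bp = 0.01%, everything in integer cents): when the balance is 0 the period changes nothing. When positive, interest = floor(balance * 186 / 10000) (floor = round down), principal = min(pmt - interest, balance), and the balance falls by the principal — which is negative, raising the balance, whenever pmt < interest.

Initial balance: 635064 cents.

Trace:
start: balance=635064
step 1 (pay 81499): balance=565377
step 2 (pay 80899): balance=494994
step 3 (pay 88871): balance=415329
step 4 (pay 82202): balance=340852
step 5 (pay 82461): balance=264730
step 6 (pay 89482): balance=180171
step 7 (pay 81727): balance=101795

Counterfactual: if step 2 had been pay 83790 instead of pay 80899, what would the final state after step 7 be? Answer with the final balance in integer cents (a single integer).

(re-executing from step 2 with the substitution; state before step 2: balance=565377)
step 2 (pay 83790): balance=492103
step 3 (pay 88871): balance=412385
step 4 (pay 82202): balance=337853
step 5 (pay 82461): balance=261676
step 6 (pay 89482): balance=177061
step 7 (pay 81727): balance=98627

98627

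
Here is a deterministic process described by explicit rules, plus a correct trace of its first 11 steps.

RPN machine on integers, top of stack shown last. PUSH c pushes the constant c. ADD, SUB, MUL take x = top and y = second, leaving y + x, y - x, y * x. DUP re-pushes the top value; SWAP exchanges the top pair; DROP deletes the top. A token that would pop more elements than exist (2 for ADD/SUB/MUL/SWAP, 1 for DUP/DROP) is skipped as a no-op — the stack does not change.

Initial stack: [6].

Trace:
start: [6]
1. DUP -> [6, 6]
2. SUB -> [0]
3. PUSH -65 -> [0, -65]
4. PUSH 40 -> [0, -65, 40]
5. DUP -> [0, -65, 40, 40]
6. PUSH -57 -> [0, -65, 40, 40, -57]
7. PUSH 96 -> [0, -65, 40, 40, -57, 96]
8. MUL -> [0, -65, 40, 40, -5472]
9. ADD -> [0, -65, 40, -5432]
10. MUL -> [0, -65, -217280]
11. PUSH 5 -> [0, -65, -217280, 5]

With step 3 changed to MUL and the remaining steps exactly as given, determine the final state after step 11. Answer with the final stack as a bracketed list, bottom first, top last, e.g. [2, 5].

(re-executing from step 3 with the substitution; state before step 3: [0])
3. MUL -> [0]
4. PUSH 40 -> [0, 40]
5. DUP -> [0, 40, 40]
6. PUSH -57 -> [0, 40, 40, -57]
7. PUSH 96 -> [0, 40, 40, -57, 96]
8. MUL -> [0, 40, 40, -5472]
9. ADD -> [0, 40, -5432]
10. MUL -> [0, -217280]
11. PUSH 5 -> [0, -217280, 5]

[0, -217280, 5]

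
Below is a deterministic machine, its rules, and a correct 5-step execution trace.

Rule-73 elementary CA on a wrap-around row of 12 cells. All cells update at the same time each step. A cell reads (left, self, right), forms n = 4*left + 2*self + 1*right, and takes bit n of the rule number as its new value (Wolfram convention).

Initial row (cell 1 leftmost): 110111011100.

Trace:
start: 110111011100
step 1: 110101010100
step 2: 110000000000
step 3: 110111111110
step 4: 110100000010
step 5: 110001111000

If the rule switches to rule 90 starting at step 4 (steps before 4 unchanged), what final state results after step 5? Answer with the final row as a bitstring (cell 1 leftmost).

(re-executing steps 4..5 under rule 90; state before step 4: 110111111110)
step 4: 110100000010
step 5: 110010000100

110010000100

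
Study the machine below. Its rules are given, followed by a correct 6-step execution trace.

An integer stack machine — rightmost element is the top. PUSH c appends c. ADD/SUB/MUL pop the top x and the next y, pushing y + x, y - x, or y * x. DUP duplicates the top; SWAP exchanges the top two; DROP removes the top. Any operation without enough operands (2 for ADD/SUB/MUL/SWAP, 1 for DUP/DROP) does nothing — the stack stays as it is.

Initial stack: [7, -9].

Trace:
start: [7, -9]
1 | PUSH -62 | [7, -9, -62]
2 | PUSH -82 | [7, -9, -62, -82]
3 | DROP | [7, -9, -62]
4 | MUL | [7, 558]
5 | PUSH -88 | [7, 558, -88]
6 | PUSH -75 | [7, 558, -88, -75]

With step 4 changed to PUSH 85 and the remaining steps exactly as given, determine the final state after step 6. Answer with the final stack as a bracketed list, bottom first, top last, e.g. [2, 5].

(re-executing from step 4 with the substitution; state before step 4: [7, -9, -62])
4 | PUSH 85 | [7, -9, -62, 85]
5 | PUSH -88 | [7, -9, -62, 85, -88]
6 | PUSH -75 | [7, -9, -62, 85, -88, -75]

[7, -9, -62, 85, -88, -75]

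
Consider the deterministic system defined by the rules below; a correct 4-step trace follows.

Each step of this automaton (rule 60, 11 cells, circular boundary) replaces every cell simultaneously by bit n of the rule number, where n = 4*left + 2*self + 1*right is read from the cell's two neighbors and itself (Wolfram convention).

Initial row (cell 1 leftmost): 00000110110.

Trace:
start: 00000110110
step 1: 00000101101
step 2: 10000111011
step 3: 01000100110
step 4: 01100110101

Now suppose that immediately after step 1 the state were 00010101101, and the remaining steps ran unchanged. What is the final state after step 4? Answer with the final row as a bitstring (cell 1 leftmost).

01111000101

state after step 1 := 00010101101
step 2: 10011111011
step 3: 01010000110
step 4: 01111000101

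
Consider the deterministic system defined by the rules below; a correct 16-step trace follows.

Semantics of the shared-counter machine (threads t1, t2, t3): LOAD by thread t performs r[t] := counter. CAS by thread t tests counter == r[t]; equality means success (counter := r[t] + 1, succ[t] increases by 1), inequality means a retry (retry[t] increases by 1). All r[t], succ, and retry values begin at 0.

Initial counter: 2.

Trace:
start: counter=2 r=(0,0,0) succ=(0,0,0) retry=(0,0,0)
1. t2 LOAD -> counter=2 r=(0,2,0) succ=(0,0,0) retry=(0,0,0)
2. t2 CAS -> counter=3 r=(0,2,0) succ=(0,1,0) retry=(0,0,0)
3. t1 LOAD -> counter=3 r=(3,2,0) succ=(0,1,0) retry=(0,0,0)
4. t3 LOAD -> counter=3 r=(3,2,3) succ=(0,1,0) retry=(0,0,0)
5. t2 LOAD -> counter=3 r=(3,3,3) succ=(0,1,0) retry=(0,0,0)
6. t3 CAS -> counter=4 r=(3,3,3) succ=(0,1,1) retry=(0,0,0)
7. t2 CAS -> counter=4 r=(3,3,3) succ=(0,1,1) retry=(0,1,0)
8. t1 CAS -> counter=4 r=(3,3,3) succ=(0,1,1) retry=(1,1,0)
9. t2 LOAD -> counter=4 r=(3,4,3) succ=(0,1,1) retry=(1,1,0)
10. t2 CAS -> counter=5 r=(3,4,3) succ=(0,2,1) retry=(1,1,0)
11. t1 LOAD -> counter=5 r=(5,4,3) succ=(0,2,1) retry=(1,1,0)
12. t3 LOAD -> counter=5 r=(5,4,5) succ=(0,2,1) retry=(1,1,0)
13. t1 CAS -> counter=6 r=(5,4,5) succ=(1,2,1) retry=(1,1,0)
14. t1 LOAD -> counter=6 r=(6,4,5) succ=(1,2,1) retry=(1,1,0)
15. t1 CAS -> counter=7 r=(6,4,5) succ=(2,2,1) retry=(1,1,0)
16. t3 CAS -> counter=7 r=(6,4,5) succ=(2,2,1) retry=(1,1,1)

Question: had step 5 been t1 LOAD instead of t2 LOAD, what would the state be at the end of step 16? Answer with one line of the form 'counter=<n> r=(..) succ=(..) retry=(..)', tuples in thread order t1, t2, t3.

counter=7 r=(6,4,5) succ=(2,2,1) retry=(1,1,1)

(re-executing from step 5 with the substitution; state before step 5: counter=3 r=(3,2,3) succ=(0,1,0) retry=(0,0,0))
5. t1 LOAD -> counter=3 r=(3,2,3) succ=(0,1,0) retry=(0,0,0)
6. t3 CAS -> counter=4 r=(3,2,3) succ=(0,1,1) retry=(0,0,0)
7. t2 CAS -> counter=4 r=(3,2,3) succ=(0,1,1) retry=(0,1,0)
8. t1 CAS -> counter=4 r=(3,2,3) succ=(0,1,1) retry=(1,1,0)
9. t2 LOAD -> counter=4 r=(3,4,3) succ=(0,1,1) retry=(1,1,0)
10. t2 CAS -> counter=5 r=(3,4,3) succ=(0,2,1) retry=(1,1,0)
11. t1 LOAD -> counter=5 r=(5,4,3) succ=(0,2,1) retry=(1,1,0)
12. t3 LOAD -> counter=5 r=(5,4,5) succ=(0,2,1) retry=(1,1,0)
13. t1 CAS -> counter=6 r=(5,4,5) succ=(1,2,1) retry=(1,1,0)
14. t1 LOAD -> counter=6 r=(6,4,5) succ=(1,2,1) retry=(1,1,0)
15. t1 CAS -> counter=7 r=(6,4,5) succ=(2,2,1) retry=(1,1,0)
16. t3 CAS -> counter=7 r=(6,4,5) succ=(2,2,1) retry=(1,1,1)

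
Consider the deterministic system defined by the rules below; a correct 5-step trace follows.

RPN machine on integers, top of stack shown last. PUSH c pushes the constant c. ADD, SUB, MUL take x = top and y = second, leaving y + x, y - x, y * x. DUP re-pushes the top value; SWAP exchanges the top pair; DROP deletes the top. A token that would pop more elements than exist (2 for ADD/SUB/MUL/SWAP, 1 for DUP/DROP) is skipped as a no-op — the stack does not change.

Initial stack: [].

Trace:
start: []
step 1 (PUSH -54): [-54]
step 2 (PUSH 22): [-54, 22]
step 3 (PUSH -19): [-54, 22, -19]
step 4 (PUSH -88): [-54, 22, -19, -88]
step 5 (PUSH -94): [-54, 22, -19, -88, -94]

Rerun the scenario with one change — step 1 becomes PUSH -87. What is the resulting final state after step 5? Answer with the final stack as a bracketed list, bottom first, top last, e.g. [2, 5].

[-87, 22, -19, -88, -94]

(re-executing from step 1 with the substitution; state before step 1: [])
step 1 (PUSH -87): [-87]
step 2 (PUSH 22): [-87, 22]
step 3 (PUSH -19): [-87, 22, -19]
step 4 (PUSH -88): [-87, 22, -19, -88]
step 5 (PUSH -94): [-87, 22, -19, -88, -94]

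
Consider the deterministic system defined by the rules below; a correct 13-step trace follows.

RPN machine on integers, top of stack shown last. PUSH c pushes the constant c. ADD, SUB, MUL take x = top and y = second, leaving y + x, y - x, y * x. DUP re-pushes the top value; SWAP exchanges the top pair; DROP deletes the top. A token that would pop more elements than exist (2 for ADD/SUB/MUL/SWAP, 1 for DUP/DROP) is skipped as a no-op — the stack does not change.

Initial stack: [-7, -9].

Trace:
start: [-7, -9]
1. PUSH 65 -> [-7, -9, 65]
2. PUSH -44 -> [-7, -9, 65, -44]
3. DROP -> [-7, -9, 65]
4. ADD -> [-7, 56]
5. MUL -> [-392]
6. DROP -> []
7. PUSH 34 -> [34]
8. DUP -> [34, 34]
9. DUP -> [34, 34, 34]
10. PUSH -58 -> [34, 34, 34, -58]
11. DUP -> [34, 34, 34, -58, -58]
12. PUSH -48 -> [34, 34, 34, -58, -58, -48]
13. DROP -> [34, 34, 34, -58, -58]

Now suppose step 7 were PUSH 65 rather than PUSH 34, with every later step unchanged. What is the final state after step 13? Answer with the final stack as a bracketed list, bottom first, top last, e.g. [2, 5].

[65, 65, 65, -58, -58]

(re-executing from step 7 with the substitution; state before step 7: [])
7. PUSH 65 -> [65]
8. DUP -> [65, 65]
9. DUP -> [65, 65, 65]
10. PUSH -58 -> [65, 65, 65, -58]
11. DUP -> [65, 65, 65, -58, -58]
12. PUSH -48 -> [65, 65, 65, -58, -58, -48]
13. DROP -> [65, 65, 65, -58, -58]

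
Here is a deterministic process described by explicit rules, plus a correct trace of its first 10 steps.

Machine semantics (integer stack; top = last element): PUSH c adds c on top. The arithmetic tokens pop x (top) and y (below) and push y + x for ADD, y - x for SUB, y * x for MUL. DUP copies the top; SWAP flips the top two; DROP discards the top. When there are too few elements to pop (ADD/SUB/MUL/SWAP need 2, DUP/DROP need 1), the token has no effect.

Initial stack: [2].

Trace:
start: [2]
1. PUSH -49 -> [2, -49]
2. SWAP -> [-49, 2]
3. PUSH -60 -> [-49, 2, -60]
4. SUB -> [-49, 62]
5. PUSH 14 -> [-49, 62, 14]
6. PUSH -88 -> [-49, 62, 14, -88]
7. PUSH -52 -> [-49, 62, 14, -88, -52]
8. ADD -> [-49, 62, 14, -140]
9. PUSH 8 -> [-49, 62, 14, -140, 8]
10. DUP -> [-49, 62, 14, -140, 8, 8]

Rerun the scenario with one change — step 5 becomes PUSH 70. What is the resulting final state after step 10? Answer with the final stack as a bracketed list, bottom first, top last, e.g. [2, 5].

(re-executing from step 5 with the substitution; state before step 5: [-49, 62])
5. PUSH 70 -> [-49, 62, 70]
6. PUSH -88 -> [-49, 62, 70, -88]
7. PUSH -52 -> [-49, 62, 70, -88, -52]
8. ADD -> [-49, 62, 70, -140]
9. PUSH 8 -> [-49, 62, 70, -140, 8]
10. DUP -> [-49, 62, 70, -140, 8, 8]

[-49, 62, 70, -140, 8, 8]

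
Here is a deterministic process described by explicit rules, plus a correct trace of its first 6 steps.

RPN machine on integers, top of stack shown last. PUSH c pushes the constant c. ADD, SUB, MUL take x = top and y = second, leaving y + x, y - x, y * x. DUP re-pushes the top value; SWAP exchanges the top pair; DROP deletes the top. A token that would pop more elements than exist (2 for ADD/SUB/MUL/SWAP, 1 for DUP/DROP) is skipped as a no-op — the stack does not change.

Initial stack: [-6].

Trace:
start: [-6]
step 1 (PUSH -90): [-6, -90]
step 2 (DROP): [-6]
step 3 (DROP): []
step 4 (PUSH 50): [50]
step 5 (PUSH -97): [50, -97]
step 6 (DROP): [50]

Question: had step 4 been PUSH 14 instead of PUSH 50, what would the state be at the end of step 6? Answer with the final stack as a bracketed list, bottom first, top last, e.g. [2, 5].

(re-executing from step 4 with the substitution; state before step 4: [])
step 4 (PUSH 14): [14]
step 5 (PUSH -97): [14, -97]
step 6 (DROP): [14]

[14]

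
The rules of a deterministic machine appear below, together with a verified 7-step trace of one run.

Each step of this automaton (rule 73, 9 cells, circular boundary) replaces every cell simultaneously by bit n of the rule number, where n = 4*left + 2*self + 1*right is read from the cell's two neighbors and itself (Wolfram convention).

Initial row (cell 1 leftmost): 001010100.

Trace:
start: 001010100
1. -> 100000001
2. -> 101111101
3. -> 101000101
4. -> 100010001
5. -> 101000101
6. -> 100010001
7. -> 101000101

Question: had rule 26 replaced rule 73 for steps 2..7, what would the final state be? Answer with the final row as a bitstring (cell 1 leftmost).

000100010

(re-executing steps 2..7 under rule 26; state before step 2: 100000001)
2. -> 010000011
3. -> 001000110
4. -> 010101101
5. -> 000001000
6. -> 000010100
7. -> 000100010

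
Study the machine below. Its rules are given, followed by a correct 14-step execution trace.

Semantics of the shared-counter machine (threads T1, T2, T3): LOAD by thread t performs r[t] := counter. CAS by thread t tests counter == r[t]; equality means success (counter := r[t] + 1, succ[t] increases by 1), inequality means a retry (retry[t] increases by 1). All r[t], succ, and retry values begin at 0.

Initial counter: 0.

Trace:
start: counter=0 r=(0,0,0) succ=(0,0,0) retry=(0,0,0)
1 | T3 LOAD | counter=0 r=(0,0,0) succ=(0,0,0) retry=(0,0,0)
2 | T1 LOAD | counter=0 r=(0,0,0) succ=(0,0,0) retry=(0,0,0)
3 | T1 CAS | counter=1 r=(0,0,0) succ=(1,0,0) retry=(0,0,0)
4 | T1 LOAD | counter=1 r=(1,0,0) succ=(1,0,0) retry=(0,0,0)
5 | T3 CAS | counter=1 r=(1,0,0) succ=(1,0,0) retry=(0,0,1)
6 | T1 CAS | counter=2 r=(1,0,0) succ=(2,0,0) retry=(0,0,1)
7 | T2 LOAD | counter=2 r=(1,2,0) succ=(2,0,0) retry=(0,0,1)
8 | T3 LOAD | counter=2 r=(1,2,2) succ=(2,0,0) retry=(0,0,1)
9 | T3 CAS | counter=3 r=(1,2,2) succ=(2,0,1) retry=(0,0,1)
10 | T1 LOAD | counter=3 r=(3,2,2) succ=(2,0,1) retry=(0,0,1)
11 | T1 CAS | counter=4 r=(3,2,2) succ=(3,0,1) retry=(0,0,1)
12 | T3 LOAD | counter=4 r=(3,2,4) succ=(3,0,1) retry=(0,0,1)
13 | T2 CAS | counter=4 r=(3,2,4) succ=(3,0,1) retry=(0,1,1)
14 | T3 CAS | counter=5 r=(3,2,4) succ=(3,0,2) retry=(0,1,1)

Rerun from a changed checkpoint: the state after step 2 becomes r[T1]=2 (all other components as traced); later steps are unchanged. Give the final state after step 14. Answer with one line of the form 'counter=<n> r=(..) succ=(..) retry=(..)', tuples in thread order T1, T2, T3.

counter=4 r=(2,1,3) succ=(1,0,3) retry=(2,1,0)

state after step 2 := counter=0 r=(2,0,0) succ=(0,0,0) retry=(0,0,0)
3 | T1 CAS | counter=0 r=(2,0,0) succ=(0,0,0) retry=(1,0,0)
4 | T1 LOAD | counter=0 r=(0,0,0) succ=(0,0,0) retry=(1,0,0)
5 | T3 CAS | counter=1 r=(0,0,0) succ=(0,0,1) retry=(1,0,0)
6 | T1 CAS | counter=1 r=(0,0,0) succ=(0,0,1) retry=(2,0,0)
7 | T2 LOAD | counter=1 r=(0,1,0) succ=(0,0,1) retry=(2,0,0)
8 | T3 LOAD | counter=1 r=(0,1,1) succ=(0,0,1) retry=(2,0,0)
9 | T3 CAS | counter=2 r=(0,1,1) succ=(0,0,2) retry=(2,0,0)
10 | T1 LOAD | counter=2 r=(2,1,1) succ=(0,0,2) retry=(2,0,0)
11 | T1 CAS | counter=3 r=(2,1,1) succ=(1,0,2) retry=(2,0,0)
12 | T3 LOAD | counter=3 r=(2,1,3) succ=(1,0,2) retry=(2,0,0)
13 | T2 CAS | counter=3 r=(2,1,3) succ=(1,0,2) retry=(2,1,0)
14 | T3 CAS | counter=4 r=(2,1,3) succ=(1,0,3) retry=(2,1,0)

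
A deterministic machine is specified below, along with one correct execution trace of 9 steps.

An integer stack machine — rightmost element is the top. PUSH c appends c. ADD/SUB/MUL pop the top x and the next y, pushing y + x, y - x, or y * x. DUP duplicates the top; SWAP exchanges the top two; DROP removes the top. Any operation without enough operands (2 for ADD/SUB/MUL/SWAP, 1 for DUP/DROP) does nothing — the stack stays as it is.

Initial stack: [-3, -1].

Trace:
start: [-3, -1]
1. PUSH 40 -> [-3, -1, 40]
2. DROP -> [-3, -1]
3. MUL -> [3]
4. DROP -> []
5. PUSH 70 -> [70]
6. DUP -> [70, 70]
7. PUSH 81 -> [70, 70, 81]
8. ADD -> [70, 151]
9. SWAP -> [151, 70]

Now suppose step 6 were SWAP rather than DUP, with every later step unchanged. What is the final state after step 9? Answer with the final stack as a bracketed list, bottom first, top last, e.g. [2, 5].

(re-executing from step 6 with the substitution; state before step 6: [70])
6. SWAP -> [70]
7. PUSH 81 -> [70, 81]
8. ADD -> [151]
9. SWAP -> [151]

[151]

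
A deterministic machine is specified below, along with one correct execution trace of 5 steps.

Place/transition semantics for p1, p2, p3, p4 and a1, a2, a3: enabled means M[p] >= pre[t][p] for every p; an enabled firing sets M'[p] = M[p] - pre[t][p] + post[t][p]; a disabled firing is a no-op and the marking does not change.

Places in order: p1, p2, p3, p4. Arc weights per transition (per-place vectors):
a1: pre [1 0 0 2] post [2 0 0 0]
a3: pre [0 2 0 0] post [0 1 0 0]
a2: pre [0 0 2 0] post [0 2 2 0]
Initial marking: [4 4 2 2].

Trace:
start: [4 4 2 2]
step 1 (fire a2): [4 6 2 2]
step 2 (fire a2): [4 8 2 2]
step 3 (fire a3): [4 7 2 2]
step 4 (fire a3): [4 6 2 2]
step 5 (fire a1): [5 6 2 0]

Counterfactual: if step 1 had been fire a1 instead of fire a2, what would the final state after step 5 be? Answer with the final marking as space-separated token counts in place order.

(re-executing from step 1 with the substitution; state before step 1: [4 4 2 2])
step 1 (fire a1): [5 4 2 0]
step 2 (fire a2): [5 6 2 0]
step 3 (fire a3): [5 5 2 0]
step 4 (fire a3): [5 4 2 0]
step 5 (fire a1): [5 4 2 0]

5 4 2 0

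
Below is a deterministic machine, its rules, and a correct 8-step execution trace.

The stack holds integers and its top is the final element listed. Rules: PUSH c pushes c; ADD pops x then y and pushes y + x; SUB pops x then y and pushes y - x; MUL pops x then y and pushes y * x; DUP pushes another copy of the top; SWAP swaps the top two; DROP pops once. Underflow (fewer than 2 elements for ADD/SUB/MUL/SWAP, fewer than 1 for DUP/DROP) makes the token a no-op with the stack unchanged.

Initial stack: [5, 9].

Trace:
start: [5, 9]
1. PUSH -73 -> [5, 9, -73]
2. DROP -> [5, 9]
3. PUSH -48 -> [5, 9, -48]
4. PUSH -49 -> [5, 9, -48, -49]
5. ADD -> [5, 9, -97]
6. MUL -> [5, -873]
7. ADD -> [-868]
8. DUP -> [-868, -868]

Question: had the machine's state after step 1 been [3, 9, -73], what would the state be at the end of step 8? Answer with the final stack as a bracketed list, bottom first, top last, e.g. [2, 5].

[-870, -870]

state after step 1 := [3, 9, -73]
2. DROP -> [3, 9]
3. PUSH -48 -> [3, 9, -48]
4. PUSH -49 -> [3, 9, -48, -49]
5. ADD -> [3, 9, -97]
6. MUL -> [3, -873]
7. ADD -> [-870]
8. DUP -> [-870, -870]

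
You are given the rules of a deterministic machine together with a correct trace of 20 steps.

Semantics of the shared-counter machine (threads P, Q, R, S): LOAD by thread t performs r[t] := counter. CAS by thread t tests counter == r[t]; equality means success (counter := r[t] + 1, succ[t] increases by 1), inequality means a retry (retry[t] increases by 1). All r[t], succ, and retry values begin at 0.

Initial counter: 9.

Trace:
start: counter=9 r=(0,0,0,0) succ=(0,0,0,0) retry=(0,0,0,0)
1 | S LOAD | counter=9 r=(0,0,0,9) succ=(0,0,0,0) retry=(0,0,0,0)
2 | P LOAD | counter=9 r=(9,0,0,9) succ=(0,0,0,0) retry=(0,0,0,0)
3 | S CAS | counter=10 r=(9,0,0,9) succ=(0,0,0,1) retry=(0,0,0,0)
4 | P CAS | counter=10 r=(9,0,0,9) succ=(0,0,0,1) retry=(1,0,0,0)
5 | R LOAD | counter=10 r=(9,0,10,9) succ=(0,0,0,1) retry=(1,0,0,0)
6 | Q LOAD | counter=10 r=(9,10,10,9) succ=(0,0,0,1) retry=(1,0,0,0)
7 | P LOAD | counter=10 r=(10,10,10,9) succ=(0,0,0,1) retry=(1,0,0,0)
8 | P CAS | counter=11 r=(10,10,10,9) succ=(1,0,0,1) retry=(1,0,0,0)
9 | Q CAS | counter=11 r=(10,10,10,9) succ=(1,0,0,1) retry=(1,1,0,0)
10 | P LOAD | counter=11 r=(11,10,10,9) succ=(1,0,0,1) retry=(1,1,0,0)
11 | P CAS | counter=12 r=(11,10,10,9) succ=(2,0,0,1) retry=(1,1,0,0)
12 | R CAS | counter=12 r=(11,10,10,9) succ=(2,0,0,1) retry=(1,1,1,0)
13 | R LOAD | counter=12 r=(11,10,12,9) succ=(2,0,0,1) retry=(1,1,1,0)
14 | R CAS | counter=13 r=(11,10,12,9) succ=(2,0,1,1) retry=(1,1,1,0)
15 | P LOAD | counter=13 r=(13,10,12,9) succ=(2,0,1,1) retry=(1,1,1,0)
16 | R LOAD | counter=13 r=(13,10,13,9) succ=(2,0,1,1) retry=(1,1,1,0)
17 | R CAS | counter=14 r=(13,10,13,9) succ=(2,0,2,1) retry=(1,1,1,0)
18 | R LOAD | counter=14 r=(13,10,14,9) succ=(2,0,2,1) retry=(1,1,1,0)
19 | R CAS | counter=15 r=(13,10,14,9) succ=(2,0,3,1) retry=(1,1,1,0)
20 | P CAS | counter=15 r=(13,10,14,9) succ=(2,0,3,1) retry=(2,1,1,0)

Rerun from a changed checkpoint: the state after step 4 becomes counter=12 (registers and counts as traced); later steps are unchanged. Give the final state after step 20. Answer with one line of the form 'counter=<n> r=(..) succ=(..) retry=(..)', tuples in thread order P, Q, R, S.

state after step 4 := counter=12 r=(9,0,0,9) succ=(0,0,0,1) retry=(1,0,0,0)
5 | R LOAD | counter=12 r=(9,0,12,9) succ=(0,0,0,1) retry=(1,0,0,0)
6 | Q LOAD | counter=12 r=(9,12,12,9) succ=(0,0,0,1) retry=(1,0,0,0)
7 | P LOAD | counter=12 r=(12,12,12,9) succ=(0,0,0,1) retry=(1,0,0,0)
8 | P CAS | counter=13 r=(12,12,12,9) succ=(1,0,0,1) retry=(1,0,0,0)
9 | Q CAS | counter=13 r=(12,12,12,9) succ=(1,0,0,1) retry=(1,1,0,0)
10 | P LOAD | counter=13 r=(13,12,12,9) succ=(1,0,0,1) retry=(1,1,0,0)
11 | P CAS | counter=14 r=(13,12,12,9) succ=(2,0,0,1) retry=(1,1,0,0)
12 | R CAS | counter=14 r=(13,12,12,9) succ=(2,0,0,1) retry=(1,1,1,0)
13 | R LOAD | counter=14 r=(13,12,14,9) succ=(2,0,0,1) retry=(1,1,1,0)
14 | R CAS | counter=15 r=(13,12,14,9) succ=(2,0,1,1) retry=(1,1,1,0)
15 | P LOAD | counter=15 r=(15,12,14,9) succ=(2,0,1,1) retry=(1,1,1,0)
16 | R LOAD | counter=15 r=(15,12,15,9) succ=(2,0,1,1) retry=(1,1,1,0)
17 | R CAS | counter=16 r=(15,12,15,9) succ=(2,0,2,1) retry=(1,1,1,0)
18 | R LOAD | counter=16 r=(15,12,16,9) succ=(2,0,2,1) retry=(1,1,1,0)
19 | R CAS | counter=17 r=(15,12,16,9) succ=(2,0,3,1) retry=(1,1,1,0)
20 | P CAS | counter=17 r=(15,12,16,9) succ=(2,0,3,1) retry=(2,1,1,0)

counter=17 r=(15,12,16,9) succ=(2,0,3,1) retry=(2,1,1,0)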